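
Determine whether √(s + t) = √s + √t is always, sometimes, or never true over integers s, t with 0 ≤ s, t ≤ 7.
Sometimes true

It holds at (s, t) = (0, 3) (both sides equal √(3) ≈ 1.732), but fails at (s, t) = (3, 7) (LHS = √(10) ≈ 3.162, RHS = √(3) + √(7) ≈ 4.378).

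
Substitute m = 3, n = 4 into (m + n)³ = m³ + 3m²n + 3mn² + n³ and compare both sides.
LHS = (3 + 4)³ = 343
RHS = 3³ + 3·3²·4 + 3·3·4² + 4³ = 343

LHS = RHS: the two sides agree.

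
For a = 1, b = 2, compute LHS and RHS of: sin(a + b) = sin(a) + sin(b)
LHS = sin(1 + 2) = sin(3) ≈ 0.1411
RHS = sin(1) + sin(2) ≈ 1.751

LHS ≠ RHS (they differ by about 1.61), so the equation does not hold here.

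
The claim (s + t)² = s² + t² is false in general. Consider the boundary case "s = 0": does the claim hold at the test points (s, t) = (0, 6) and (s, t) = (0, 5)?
At (0, 6): LHS = 36, RHS = 36 → equal
At (0, 5): LHS = 25, RHS = 25 → equal

So the claim does hold at both of these boundary points, even though it is not an identity.

Answer: Yes, holds at both test points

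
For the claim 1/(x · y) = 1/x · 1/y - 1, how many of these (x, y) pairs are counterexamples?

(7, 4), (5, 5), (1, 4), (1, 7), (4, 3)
5

Testing each pair:
(7, 4): LHS = 1/28, RHS = -27/28 → counterexample
(5, 5): LHS = 1/25, RHS = -24/25 → counterexample
(1, 4): LHS = 1/4, RHS = -3/4 → counterexample
(1, 7): LHS = 1/7, RHS = -6/7 → counterexample
(4, 3): LHS = 1/12, RHS = -11/12 → counterexample

That makes 5 counterexamples.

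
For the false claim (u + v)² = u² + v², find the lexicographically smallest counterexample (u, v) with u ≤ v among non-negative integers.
At (0, 0): both sides equal 0, so it holds there.

Substituting (1, 1) into the claim:
LHS = (1 + 1)² = 4
RHS = 1² + 1² = 2

Since LHS ≠ RHS, this pair disproves the claim, and no lexicographically smaller pair (u ≤ v, non-negative integers) does.

For instance (3, 7) is also a counterexample (LHS = 100, RHS = 58), but it's lexicographically larger.

Answer: (u, v) = (1, 1)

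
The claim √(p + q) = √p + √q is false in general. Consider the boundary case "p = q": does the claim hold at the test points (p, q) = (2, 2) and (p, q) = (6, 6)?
At (2, 2): LHS = 2 ≠ RHS = 2·√(2) ≈ 2.828
At (6, 6): LHS = 2·√(3) ≈ 3.464 ≠ RHS = 2·√(6) ≈ 4.899

Answer: No, fails at both test points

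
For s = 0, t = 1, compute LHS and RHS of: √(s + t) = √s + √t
LHS = √(0 + 1) = 1
RHS = √0 + √1 = 1

LHS = RHS: the two sides agree.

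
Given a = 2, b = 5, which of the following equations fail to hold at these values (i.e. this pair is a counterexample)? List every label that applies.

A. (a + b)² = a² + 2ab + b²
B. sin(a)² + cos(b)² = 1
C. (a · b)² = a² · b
B, C

Evaluating each claim at the given values:
A. LHS = 49, RHS = 49 → holds here (LHS = RHS)
B. LHS = cos(5)² + sin(2)² ≈ 0.9073, RHS = 1 → fails here (LHS ≠ RHS)
C. LHS = 100, RHS = 20 → fails here (LHS ≠ RHS)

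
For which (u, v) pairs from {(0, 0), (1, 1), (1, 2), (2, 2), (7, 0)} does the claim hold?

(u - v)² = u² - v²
(0, 0), (1, 1), (2, 2), (7, 0)

Testing each pair:
(0, 0): LHS = 0, RHS = 0 → holds
(1, 1): LHS = 0, RHS = 0 → holds
(1, 2): LHS = 1, RHS = -3 → fails
(2, 2): LHS = 0, RHS = 0 → holds
(7, 0): LHS = 49, RHS = 49 → holds

4 of 5 pairs satisfy the claim.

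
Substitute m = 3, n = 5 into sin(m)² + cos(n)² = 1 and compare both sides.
LHS = sin(3)² + cos(5)² ≈ 0.1004
RHS = 1

LHS ≠ RHS (they differ by about 0.8996), so the equation does not hold here.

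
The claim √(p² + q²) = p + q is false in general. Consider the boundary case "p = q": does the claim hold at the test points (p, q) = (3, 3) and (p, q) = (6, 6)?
At (3, 3): LHS = 3·√(2) ≈ 4.243 ≠ RHS = 6
At (6, 6): LHS = 6·√(2) ≈ 8.485 ≠ RHS = 12

Answer: No, fails at both test points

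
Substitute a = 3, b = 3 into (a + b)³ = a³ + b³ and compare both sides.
LHS = (3 + 3)³ = 216
RHS = 3³ + 3³ = 54

LHS ≠ RHS, so the equation does not hold here.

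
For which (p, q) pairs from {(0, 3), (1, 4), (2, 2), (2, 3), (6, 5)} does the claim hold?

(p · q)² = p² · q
(0, 3)

Testing each pair:
(0, 3): LHS = 0, RHS = 0 → holds
(1, 4): LHS = 16, RHS = 4 → fails
(2, 2): LHS = 16, RHS = 8 → fails
(2, 3): LHS = 36, RHS = 12 → fails
(6, 5): LHS = 900, RHS = 180 → fails

1 of 5 pairs satisfies the claim.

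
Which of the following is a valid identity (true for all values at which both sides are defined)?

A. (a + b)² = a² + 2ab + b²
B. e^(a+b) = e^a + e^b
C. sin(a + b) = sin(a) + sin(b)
A: holds — e.g. at (5, 5), both sides equal 100.
B: fails at (2, 4) — LHS = e^6 ≈ 403.4, RHS = e^2 + e^4 ≈ 61.99.
C: fails at (2, 7) — LHS = sin(9) ≈ 0.4121, RHS = sin(7) + sin(2) ≈ 1.566.

Answer: A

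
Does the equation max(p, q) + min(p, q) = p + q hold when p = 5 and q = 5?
Substituting p = 5, q = 5:

LHS = max(5, 5) + min(5, 5) = 10
RHS = 5 + 5 = 10

LHS = RHS, so the equation holds at this point.

Answer: Holds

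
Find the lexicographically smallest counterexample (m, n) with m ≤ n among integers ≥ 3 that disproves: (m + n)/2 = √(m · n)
Substituting (3, 4) into the claim:
LHS = (3 + 4)/2 = 7/2
RHS = √(3 · 4) = 2·√(3) ≈ 3.464

Since LHS ≠ RHS, this pair disproves the claim, and no lexicographically smaller pair (m ≤ n, integers ≥ 3) does.

For instance (6, 8) is also a counterexample (LHS = 7, RHS = 4·√(3) ≈ 6.928), but it's lexicographically larger.

Answer: (m, n) = (3, 4)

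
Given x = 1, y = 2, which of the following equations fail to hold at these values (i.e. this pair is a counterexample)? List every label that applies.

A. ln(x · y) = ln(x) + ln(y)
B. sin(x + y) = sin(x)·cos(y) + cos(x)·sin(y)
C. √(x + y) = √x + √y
Evaluating each claim at the given values:
A. LHS = ln(2) ≈ 0.6931, RHS = ln(2) ≈ 0.6931 → holds here (LHS = RHS)
B. LHS = sin(3) ≈ 0.1411, RHS = sin(1)·cos(2) + sin(2)·cos(1) ≈ 0.1411 → holds here (LHS = RHS)
C. LHS = √(3) ≈ 1.732, RHS = 1 + √(2) ≈ 2.414 → fails here (LHS ≠ RHS)

Answer: C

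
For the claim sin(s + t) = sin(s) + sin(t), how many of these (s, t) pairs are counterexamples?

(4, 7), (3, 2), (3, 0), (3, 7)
Testing each pair:
(4, 7): LHS = sin(11) ≈ -1, RHS = sin(4) + sin(7) ≈ -0.09982 → counterexample
(3, 2): LHS = sin(5) ≈ -0.9589, RHS = sin(3) + sin(2) ≈ 1.05 → counterexample
(3, 0): LHS = sin(3) ≈ 0.1411, RHS = sin(3) ≈ 0.1411 → satisfies claim
(3, 7): LHS = sin(10) ≈ -0.544, RHS = sin(3) + sin(7) ≈ 0.7981 → counterexample

That makes 3 counterexamples.

Answer: 3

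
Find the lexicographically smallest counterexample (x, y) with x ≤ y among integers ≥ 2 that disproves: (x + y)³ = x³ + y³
(x, y) = (2, 2)

Substituting (2, 2) into the claim:
LHS = (2 + 2)³ = 64
RHS = 2³ + 2³ = 16

Since LHS ≠ RHS, this pair disproves the claim, and no lexicographically smaller pair (x ≤ y, integers ≥ 2) does.

For instance (3, 5) is also a counterexample (LHS = 512, RHS = 152), but it's lexicographically larger.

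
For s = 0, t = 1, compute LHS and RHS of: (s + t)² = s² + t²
LHS = (0 + 1)² = 1
RHS = 0² + 1² = 1

LHS = RHS: the two sides agree.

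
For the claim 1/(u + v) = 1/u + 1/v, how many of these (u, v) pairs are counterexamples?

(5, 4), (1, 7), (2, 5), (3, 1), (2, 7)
5

Testing each pair:
(5, 4): LHS = 1/9, RHS = 9/20 → counterexample
(1, 7): LHS = 1/8, RHS = 8/7 → counterexample
(2, 5): LHS = 1/7, RHS = 7/10 → counterexample
(3, 1): LHS = 1/4, RHS = 4/3 → counterexample
(2, 7): LHS = 1/9, RHS = 9/14 → counterexample

That makes 5 counterexamples.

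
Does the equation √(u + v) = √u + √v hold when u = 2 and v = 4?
Substituting u = 2, v = 4:

LHS = √(2 + 4) = √(6) ≈ 2.449
RHS = √2 + √4 = √(2) + 2 ≈ 3.414

LHS ≠ RHS, so the equation does not hold at this point.

Answer: Fails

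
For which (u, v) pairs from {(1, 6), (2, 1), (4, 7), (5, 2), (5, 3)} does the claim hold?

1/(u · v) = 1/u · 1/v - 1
Testing each pair:
(1, 6): LHS = 1/6, RHS = -5/6 → fails
(2, 1): LHS = 1/2, RHS = -1/2 → fails
(4, 7): LHS = 1/28, RHS = -27/28 → fails
(5, 2): LHS = 1/10, RHS = -9/10 → fails
(5, 3): LHS = 1/15, RHS = -14/15 → fails

No pair satisfies the claim.

Answer: None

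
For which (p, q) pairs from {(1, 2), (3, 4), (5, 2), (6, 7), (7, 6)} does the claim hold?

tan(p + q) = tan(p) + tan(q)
Testing each pair:
(1, 2): LHS = tan(3) ≈ -0.1425, RHS = tan(2) + tan(1) ≈ -0.6276 → fails
(3, 4): LHS = tan(7) ≈ 0.8714, RHS = tan(3) + tan(4) ≈ 1.015 → fails
(5, 2): LHS = tan(7) ≈ 0.8714, RHS = tan(5) + tan(2) ≈ -5.566 → fails
(6, 7): LHS = tan(13) ≈ 0.463, RHS = tan(6) + tan(7) ≈ 0.5804 → fails
(7, 6): LHS = tan(13) ≈ 0.463, RHS = tan(6) + tan(7) ≈ 0.5804 → fails

No pair satisfies the claim.

Answer: None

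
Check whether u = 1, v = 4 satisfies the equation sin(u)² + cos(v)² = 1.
Substituting u = 1, v = 4:

LHS = sin(1)² + cos(4)² ≈ 1.135
RHS = 1

LHS ≠ RHS, so the equation does not hold at this point.

Answer: Fails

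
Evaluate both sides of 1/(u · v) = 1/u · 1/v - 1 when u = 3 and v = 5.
LHS = 1/(3 · 5) = 1/15
RHS = 1/3 · 1/5 - 1 = -14/15

LHS ≠ RHS, so the equation does not hold here.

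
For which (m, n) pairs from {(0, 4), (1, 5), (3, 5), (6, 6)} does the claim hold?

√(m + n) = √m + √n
(0, 4)

Testing each pair:
(0, 4): LHS = 2, RHS = 2 → holds
(1, 5): LHS = √(6) ≈ 2.449, RHS = 1 + √(5) ≈ 3.236 → fails
(3, 5): LHS = 2·√(2) ≈ 2.828, RHS = √(3) + √(5) ≈ 3.968 → fails
(6, 6): LHS = 2·√(3) ≈ 3.464, RHS = 2·√(6) ≈ 4.899 → fails

1 of 4 pairs satisfies the claim.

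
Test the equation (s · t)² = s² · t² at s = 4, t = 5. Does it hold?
Substituting s = 4, t = 5:

LHS = (4 · 5)² = 400
RHS = 4² · 5² = 400

LHS = RHS, so the equation holds at this point.

Answer: Holds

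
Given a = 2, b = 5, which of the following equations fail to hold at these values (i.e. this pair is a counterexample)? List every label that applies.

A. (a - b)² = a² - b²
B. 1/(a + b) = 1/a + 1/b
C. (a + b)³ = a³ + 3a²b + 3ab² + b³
Evaluating each claim at the given values:
A. LHS = 9, RHS = -21 → fails here (LHS ≠ RHS)
B. LHS = 1/7, RHS = 7/10 → fails here (LHS ≠ RHS)
C. LHS = 343, RHS = 343 → holds here (LHS = RHS)

Answer: A, B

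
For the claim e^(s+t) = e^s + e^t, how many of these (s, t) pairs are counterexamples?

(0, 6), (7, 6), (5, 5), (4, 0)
4

Testing each pair:
(0, 6): LHS = e^6 ≈ 403.4, RHS = 1 + e^6 ≈ 404.4 → counterexample
(7, 6): LHS = e^13 ≈ 442413.4, RHS = e^6 + e^7 ≈ 1500 → counterexample
(5, 5): LHS = e^10 ≈ 22026.5, RHS = 2·e^5 ≈ 296.8 → counterexample
(4, 0): LHS = e^4 ≈ 54.6, RHS = 1 + e^4 ≈ 55.6 → counterexample

That makes 4 counterexamples.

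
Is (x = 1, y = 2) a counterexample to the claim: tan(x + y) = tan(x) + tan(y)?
Substituting x = 1, y = 2:
LHS = tan(1 + 2) = tan(3) ≈ -0.1425
RHS = tan(1) + tan(2) ≈ -0.6276

Since LHS ≠ RHS, this pair disproves the claim.

Answer: Yes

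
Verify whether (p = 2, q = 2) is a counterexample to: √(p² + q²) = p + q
Yes

Substituting p = 2, q = 2:
LHS = √(2² + 2²) = 2·√(2) ≈ 2.828
RHS = 2 + 2 = 4

Since LHS ≠ RHS, this pair disproves the claim.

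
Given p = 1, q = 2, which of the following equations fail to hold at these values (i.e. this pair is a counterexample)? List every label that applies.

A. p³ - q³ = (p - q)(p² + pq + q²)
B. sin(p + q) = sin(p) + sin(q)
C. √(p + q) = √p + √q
Evaluating each claim at the given values:
A. LHS = -7, RHS = -7 → holds here (LHS = RHS)
B. LHS = sin(3) ≈ 0.1411, RHS = sin(1) + sin(2) ≈ 1.751 → fails here (LHS ≠ RHS)
C. LHS = √(3) ≈ 1.732, RHS = 1 + √(2) ≈ 2.414 → fails here (LHS ≠ RHS)

Answer: B, C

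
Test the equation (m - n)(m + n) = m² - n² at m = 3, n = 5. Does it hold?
Substituting m = 3, n = 5:

LHS = (3 - 5)(3 + 5) = -16
RHS = 3² - 5² = -16

LHS = RHS, so the equation holds at this point.

Answer: Holds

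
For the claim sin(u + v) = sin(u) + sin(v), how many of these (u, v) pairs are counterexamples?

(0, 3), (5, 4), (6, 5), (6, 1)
Testing each pair:
(0, 3): LHS = sin(3) ≈ 0.1411, RHS = sin(3) ≈ 0.1411 → satisfies claim
(5, 4): LHS = sin(9) ≈ 0.4121, RHS = sin(5) + sin(4) ≈ -1.716 → counterexample
(6, 5): LHS = sin(11) ≈ -1, RHS = sin(5) + sin(6) ≈ -1.238 → counterexample
(6, 1): LHS = sin(7) ≈ 0.657, RHS = sin(6) + sin(1) ≈ 0.5621 → counterexample

That makes 3 counterexamples.

Answer: 3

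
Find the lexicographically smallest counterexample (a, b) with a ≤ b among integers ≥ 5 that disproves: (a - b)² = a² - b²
(a, b) = (5, 6)

At (5, 5): both sides equal 0, so it holds there.

Substituting (5, 6) into the claim:
LHS = (5 - 6)² = 1
RHS = 5² - 6² = -11

Since LHS ≠ RHS, this pair disproves the claim, and no lexicographically smaller pair (a ≤ b, integers ≥ 5) does.

For instance (7, 10) is also a counterexample (LHS = 9, RHS = -51), but it's lexicographically larger.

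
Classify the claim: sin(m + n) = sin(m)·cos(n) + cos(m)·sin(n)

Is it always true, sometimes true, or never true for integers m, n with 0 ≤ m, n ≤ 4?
Always true

The identity holds for every pair in the range. For instance at (m, n) = (3, 4): both sides equal sin(7) ≈ 0.657.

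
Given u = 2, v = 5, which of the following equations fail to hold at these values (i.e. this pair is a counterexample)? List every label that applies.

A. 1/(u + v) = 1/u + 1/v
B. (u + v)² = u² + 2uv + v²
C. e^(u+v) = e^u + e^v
A, C

Evaluating each claim at the given values:
A. LHS = 1/7, RHS = 7/10 → fails here (LHS ≠ RHS)
B. LHS = 49, RHS = 49 → holds here (LHS = RHS)
C. LHS = e^7 ≈ 1097, RHS = e^2 + e^5 ≈ 155.8 → fails here (LHS ≠ RHS)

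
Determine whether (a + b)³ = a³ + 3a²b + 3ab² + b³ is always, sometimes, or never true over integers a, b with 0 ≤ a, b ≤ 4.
Always true

The identity holds for every pair in the range. For instance at (a, b) = (0, 3): both sides equal 27.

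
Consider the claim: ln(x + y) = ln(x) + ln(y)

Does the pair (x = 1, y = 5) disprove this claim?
Yes

Substituting x = 1, y = 5:
LHS = ln(1 + 5) = ln(6) ≈ 1.792
RHS = ln(1) + ln(5) = ln(5) ≈ 1.609

Since LHS ≠ RHS, this pair disproves the claim.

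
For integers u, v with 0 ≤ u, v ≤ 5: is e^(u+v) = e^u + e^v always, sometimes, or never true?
The claim fails for every pair in the range. For instance at (u, v) = (0, 0): LHS = 1, RHS = 2.

Answer: Never true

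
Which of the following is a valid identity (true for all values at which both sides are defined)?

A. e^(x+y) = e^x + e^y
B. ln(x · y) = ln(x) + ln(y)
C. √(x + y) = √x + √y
B

A: fails at (1, 1) — LHS = e^2 ≈ 7.389, RHS = 2·e ≈ 5.437.
B: holds — e.g. at (1, 4), both sides equal ln(4) ≈ 1.386.
C: fails at (1, 1) — LHS = √(2) ≈ 1.414, RHS = 2.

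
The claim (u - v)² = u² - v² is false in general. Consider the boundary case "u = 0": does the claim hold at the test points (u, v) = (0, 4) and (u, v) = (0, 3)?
No, fails at both test points

At (0, 4): LHS = 16 ≠ RHS = -16
At (0, 3): LHS = 9 ≠ RHS = -9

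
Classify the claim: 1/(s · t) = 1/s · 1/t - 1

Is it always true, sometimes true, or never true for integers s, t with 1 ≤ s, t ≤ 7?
The claim fails for every pair in the range. For instance at (s, t) = (3, 5): LHS = 1/15, RHS = -14/15.

Answer: Never true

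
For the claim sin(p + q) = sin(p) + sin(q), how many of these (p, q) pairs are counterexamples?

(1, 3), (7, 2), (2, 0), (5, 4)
Testing each pair:
(1, 3): LHS = sin(4) ≈ -0.7568, RHS = sin(3) + sin(1) ≈ 0.9826 → counterexample
(7, 2): LHS = sin(9) ≈ 0.4121, RHS = sin(7) + sin(2) ≈ 1.566 → counterexample
(2, 0): LHS = sin(2) ≈ 0.9093, RHS = sin(2) ≈ 0.9093 → satisfies claim
(5, 4): LHS = sin(9) ≈ 0.4121, RHS = sin(5) + sin(4) ≈ -1.716 → counterexample

That makes 3 counterexamples.

Answer: 3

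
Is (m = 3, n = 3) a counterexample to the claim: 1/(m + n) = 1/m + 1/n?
Yes

Substituting m = 3, n = 3:
LHS = 1/(3 + 3) = 1/6
RHS = 1/3 + 1/3 = 2/3

Since LHS ≠ RHS, this pair disproves the claim.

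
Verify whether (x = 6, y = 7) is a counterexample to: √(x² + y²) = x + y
Substituting x = 6, y = 7:
LHS = √(6² + 7²) = √(85) ≈ 9.22
RHS = 6 + 7 = 13

Since LHS ≠ RHS, this pair disproves the claim.

Answer: Yes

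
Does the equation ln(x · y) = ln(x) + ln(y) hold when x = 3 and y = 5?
Holds

Substituting x = 3, y = 5:

LHS = ln(3 · 5) = ln(15) ≈ 2.708
RHS = ln(3) + ln(5) ≈ 2.708

LHS = RHS, so the equation holds at this point.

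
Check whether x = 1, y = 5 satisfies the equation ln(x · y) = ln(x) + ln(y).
Substituting x = 1, y = 5:

LHS = ln(1 · 5) = ln(5) ≈ 1.609
RHS = ln(1) + ln(5) = ln(5) ≈ 1.609

LHS = RHS, so the equation holds at this point.

Answer: Holds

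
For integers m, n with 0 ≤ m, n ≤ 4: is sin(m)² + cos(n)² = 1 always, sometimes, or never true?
It holds at (m, n) = (3, 3) (both sides equal 1), but fails at (m, n) = (1, 0) (LHS = sin(1)² + 1 ≈ 1.708, RHS = 1).

Answer: Sometimes true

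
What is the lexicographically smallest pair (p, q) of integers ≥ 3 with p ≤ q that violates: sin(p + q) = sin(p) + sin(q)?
Substituting (3, 3) into the claim:
LHS = sin(3 + 3) = sin(6) ≈ -0.2794
RHS = sin(3) + sin(3) = 2·sin(3) ≈ 0.2822

Since LHS ≠ RHS, this pair disproves the claim, and no lexicographically smaller pair (p ≤ q, integers ≥ 3) does.

For instance (7, 9) is also a counterexample (LHS = sin(16) ≈ -0.2879, RHS = sin(9) + sin(7) ≈ 1.069), but it's lexicographically larger.

Answer: (p, q) = (3, 3)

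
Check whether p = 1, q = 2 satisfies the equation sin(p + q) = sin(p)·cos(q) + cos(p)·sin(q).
Holds

Substituting p = 1, q = 2:

LHS = sin(1 + 2) = sin(3) ≈ 0.1411
RHS = sin(1)·cos(2) + cos(1)·sin(2) = sin(1)·cos(2) + sin(2)·cos(1) ≈ 0.1411

LHS = RHS, so the equation holds at this point.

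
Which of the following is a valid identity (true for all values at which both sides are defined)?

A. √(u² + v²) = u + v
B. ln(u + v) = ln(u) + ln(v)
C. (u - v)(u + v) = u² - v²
C

A: fails at (1, 2) — LHS = √(5) ≈ 2.236, RHS = 3.
B: fails at (6, 7) — LHS = ln(13) ≈ 2.565, RHS = ln(6) + ln(7) ≈ 3.738.
C: holds — e.g. at (3, 5), both sides equal -16.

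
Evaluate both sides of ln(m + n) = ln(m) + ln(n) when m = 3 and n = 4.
LHS = ln(3 + 4) = ln(7) ≈ 1.946
RHS = ln(3) + ln(4) ≈ 2.485

LHS ≠ RHS (they differ by about 0.539), so the equation does not hold here.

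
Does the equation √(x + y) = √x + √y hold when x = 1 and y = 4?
Substituting x = 1, y = 4:

LHS = √(1 + 4) = √(5) ≈ 2.236
RHS = √1 + √4 = 3

LHS ≠ RHS, so the equation does not hold at this point.

Answer: Fails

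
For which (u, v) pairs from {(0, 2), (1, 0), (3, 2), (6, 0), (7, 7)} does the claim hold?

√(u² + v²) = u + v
(0, 2), (1, 0), (6, 0)

Testing each pair:
(0, 2): LHS = 2, RHS = 2 → holds
(1, 0): LHS = 1, RHS = 1 → holds
(3, 2): LHS = √(13) ≈ 3.606, RHS = 5 → fails
(6, 0): LHS = 6, RHS = 6 → holds
(7, 7): LHS = 7·√(2) ≈ 9.899, RHS = 14 → fails

3 of 5 pairs satisfy the claim.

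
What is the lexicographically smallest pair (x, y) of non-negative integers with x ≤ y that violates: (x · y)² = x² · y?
At (0, 1): both sides equal 0, so it holds there.
At (0, 3): both sides equal 0, so it holds there.

Substituting (1, 2) into the claim:
LHS = (1 · 2)² = 4
RHS = 1² · 2 = 2

Since LHS ≠ RHS, this pair disproves the claim, and no lexicographically smaller pair (x ≤ y, non-negative integers) does.

For instance (4, 6) is also a counterexample (LHS = 576, RHS = 96), but it's lexicographically larger.

Answer: (x, y) = (1, 2)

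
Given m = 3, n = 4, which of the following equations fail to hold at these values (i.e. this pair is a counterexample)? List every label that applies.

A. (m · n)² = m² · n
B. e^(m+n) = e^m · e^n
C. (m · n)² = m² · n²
A

Evaluating each claim at the given values:
A. LHS = 144, RHS = 36 → fails here (LHS ≠ RHS)
B. LHS = e^7 ≈ 1097, RHS = e^7 ≈ 1097 → holds here (LHS = RHS)
C. LHS = 144, RHS = 144 → holds here (LHS = RHS)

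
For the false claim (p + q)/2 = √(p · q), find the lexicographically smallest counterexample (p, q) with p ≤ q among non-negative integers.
Substituting (0, 1) into the claim:
LHS = (0 + 1)/2 = 1/2
RHS = √(0 · 1) = 0

Since LHS ≠ RHS, this pair disproves the claim, and no lexicographically smaller pair (p ≤ q, non-negative integers) does.

For instance (0, 4) is also a counterexample (LHS = 2, RHS = 0), but it's lexicographically larger.

Answer: (p, q) = (0, 1)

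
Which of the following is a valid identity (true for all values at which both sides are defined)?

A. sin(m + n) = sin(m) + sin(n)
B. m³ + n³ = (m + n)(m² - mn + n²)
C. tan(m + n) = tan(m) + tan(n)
A: fails at (3, 4) — LHS = sin(7) ≈ 0.657, RHS = sin(4) + sin(3) ≈ -0.6157.
B: holds — e.g. at (1, 2), both sides equal 9.
C: fails at (3, 7) — LHS = tan(10) ≈ 0.6484, RHS = tan(3) + tan(7) ≈ 0.7289.

Answer: B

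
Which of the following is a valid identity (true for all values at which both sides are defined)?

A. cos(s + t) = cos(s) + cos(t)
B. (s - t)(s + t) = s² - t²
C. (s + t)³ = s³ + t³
B

A: fails at (3, 4) — LHS = cos(7) ≈ 0.7539, RHS = cos(3) + cos(4) ≈ -1.644.
B: holds — e.g. at (5, 5), both sides equal 0.
C: fails at (3, 7) — LHS = 1000, RHS = 370.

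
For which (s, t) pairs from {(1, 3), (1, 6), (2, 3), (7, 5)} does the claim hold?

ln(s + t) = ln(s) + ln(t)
None

Testing each pair:
(1, 3): LHS = ln(4) ≈ 1.386, RHS = ln(3) ≈ 1.099 → fails
(1, 6): LHS = ln(7) ≈ 1.946, RHS = ln(6) ≈ 1.792 → fails
(2, 3): LHS = ln(5) ≈ 1.609, RHS = ln(2) + ln(3) ≈ 1.792 → fails
(7, 5): LHS = ln(12) ≈ 2.485, RHS = ln(5) + ln(7) ≈ 3.555 → fails

No pair satisfies the claim.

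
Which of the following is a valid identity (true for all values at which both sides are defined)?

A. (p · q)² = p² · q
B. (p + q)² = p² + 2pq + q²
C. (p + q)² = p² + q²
A: fails at (1, 4) — LHS = 16, RHS = 4.
B: holds — e.g. at (0, 1), both sides equal 1.
C: fails at (3, 7) — LHS = 100, RHS = 58.

Answer: B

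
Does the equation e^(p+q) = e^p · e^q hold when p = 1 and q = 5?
Holds

Substituting p = 1, q = 5:

LHS = e^(1+5) = e^6 ≈ 403.4
RHS = e^1 · e^5 = e^6 ≈ 403.4

LHS = RHS, so the equation holds at this point.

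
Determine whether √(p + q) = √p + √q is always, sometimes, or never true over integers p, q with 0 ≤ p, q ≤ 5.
Sometimes true

It holds at (p, q) = (0, 4) (both sides equal 2), but fails at (p, q) = (4, 3) (LHS = √(7) ≈ 2.646, RHS = √(3) + 2 ≈ 3.732).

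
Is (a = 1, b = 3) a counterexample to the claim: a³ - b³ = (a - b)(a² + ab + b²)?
Substituting a = 1, b = 3:
LHS = 1³ - 3³ = -26
RHS = (1 - 3)(1² + 1·3 + 3²) = -26

The sides agree, so this pair does not disprove the claim.

Answer: No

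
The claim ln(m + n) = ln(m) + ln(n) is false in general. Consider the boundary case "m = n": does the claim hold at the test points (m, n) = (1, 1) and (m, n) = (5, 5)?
No, fails at both test points

At (1, 1): LHS = ln(2) ≈ 0.6931 ≠ RHS = 0
At (5, 5): LHS = ln(10) ≈ 2.303 ≠ RHS = 2·ln(5) ≈ 3.219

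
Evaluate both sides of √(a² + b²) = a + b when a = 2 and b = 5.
LHS = √(2² + 5²) = √(29) ≈ 5.385
RHS = 2 + 5 = 7

LHS ≠ RHS (they differ by about 1.615), so the equation does not hold here.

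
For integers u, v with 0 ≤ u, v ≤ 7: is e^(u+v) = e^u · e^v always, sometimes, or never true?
Always true

The identity holds for every pair in the range. For instance at (u, v) = (7, 4): both sides equal e^11 ≈ 59874.1.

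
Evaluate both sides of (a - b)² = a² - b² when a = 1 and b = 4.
LHS = (1 - 4)² = 9
RHS = 1² - 4² = -15

LHS ≠ RHS, so the equation does not hold here.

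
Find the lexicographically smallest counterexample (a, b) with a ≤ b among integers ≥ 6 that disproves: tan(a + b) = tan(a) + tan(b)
(a, b) = (6, 6)

Substituting (6, 6) into the claim:
LHS = tan(6 + 6) = tan(12) ≈ -0.6359
RHS = tan(6) + tan(6) = 2·tan(6) ≈ -0.582

Since LHS ≠ RHS, this pair disproves the claim, and no lexicographically smaller pair (a ≤ b, integers ≥ 6) does.

For instance (11, 13) is also a counterexample (LHS = tan(24) ≈ -2.135, RHS = tan(11) + tan(13) ≈ -225.5), but it's lexicographically larger.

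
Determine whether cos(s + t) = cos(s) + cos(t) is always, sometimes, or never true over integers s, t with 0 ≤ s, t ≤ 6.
Never true

The claim fails for every pair in the range. For instance at (s, t) = (6, 2): LHS = cos(8) ≈ -0.1455, RHS = cos(2) + cos(6) ≈ 0.544.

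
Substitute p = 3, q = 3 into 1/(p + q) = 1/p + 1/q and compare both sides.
LHS = 1/(3 + 3) = 1/6
RHS = 1/3 + 1/3 = 2/3

LHS ≠ RHS, so the equation does not hold here.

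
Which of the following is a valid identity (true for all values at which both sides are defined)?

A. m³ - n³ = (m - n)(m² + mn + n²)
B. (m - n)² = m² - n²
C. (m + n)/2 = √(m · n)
A: holds — e.g. at (6, 7), both sides equal -127.
B: fails at (2, 5) — LHS = 9, RHS = -21.
C: fails at (5, 8) — LHS = 13/2, RHS = 2·√(10) ≈ 6.325.

Answer: A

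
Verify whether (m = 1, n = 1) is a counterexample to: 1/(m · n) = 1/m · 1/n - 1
Yes

Substituting m = 1, n = 1:
LHS = 1/(1 · 1) = 1
RHS = 1/1 · 1/1 - 1 = 0

Since LHS ≠ RHS, this pair disproves the claim.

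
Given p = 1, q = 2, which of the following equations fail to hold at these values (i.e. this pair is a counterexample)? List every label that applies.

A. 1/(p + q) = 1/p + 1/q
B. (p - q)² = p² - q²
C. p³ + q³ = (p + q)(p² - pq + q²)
Evaluating each claim at the given values:
A. LHS = 1/3, RHS = 3/2 → fails here (LHS ≠ RHS)
B. LHS = 1, RHS = -3 → fails here (LHS ≠ RHS)
C. LHS = 9, RHS = 9 → holds here (LHS = RHS)

Answer: A, B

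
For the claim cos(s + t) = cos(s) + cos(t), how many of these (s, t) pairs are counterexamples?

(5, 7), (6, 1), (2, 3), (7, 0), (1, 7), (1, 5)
6

Testing each pair:
(5, 7): LHS = cos(12) ≈ 0.8439, RHS = cos(5) + cos(7) ≈ 1.038 → counterexample
(6, 1): LHS = cos(7) ≈ 0.7539, RHS = cos(1) + cos(6) ≈ 1.5 → counterexample
(2, 3): LHS = cos(5) ≈ 0.2837, RHS = cos(3) + cos(2) ≈ -1.406 → counterexample
(7, 0): LHS = cos(7) ≈ 0.7539, RHS = cos(7) + 1 ≈ 1.754 → counterexample
(1, 7): LHS = cos(8) ≈ -0.1455, RHS = cos(1) + cos(7) ≈ 1.294 → counterexample
(1, 5): LHS = cos(6) ≈ 0.9602, RHS = cos(5) + cos(1) ≈ 0.824 → counterexample

That makes 6 counterexamples.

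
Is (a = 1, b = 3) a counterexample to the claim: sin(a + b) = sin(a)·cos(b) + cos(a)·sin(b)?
Substituting a = 1, b = 3:
LHS = sin(1 + 3) = sin(4) ≈ -0.7568
RHS = sin(1)·cos(3) + cos(1)·sin(3) = sin(1)·cos(3) + sin(3)·cos(1) ≈ -0.7568

The sides agree, so this pair does not disprove the claim.

Answer: No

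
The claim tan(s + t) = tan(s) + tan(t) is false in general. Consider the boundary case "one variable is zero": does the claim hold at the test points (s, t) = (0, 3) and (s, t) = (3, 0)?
Yes, holds at both test points

At (0, 3): LHS = tan(3) ≈ -0.1425, RHS = tan(3) ≈ -0.1425 → equal
At (3, 0): LHS = tan(3) ≈ -0.1425, RHS = tan(3) ≈ -0.1425 → equal

So the claim does hold at both of these boundary points, even though it is not an identity.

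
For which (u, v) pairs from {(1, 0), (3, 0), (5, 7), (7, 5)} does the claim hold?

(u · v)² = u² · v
Testing each pair:
(1, 0): LHS = 0, RHS = 0 → holds
(3, 0): LHS = 0, RHS = 0 → holds
(5, 7): LHS = 1225, RHS = 175 → fails
(7, 5): LHS = 1225, RHS = 245 → fails

2 of 4 pairs satisfy the claim.

Answer: (1, 0), (3, 0)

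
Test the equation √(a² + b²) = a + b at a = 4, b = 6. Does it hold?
Substituting a = 4, b = 6:

LHS = √(4² + 6²) = 2·√(13) ≈ 7.211
RHS = 4 + 6 = 10

LHS ≠ RHS, so the equation does not hold at this point.

Answer: Fails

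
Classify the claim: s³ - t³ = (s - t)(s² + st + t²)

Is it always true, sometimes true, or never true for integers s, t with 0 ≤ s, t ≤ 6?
The identity holds for every pair in the range. For instance at (s, t) = (4, 1): both sides equal 63.

Answer: Always true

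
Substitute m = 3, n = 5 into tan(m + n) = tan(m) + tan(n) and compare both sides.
LHS = tan(3 + 5) = tan(8) ≈ -6.8
RHS = tan(3) + tan(5) ≈ -3.523

LHS ≠ RHS (they differ by about 3.277), so the equation does not hold here.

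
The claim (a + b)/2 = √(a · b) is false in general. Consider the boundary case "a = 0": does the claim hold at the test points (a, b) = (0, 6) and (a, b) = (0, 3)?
No, fails at both test points

At (0, 6): LHS = 3 ≠ RHS = 0
At (0, 3): LHS = 3/2 ≠ RHS = 0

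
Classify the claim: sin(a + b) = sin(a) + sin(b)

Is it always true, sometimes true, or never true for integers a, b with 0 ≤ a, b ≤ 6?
It holds at (a, b) = (0, 5) (both sides equal sin(5) ≈ -0.9589), but fails at (a, b) = (1, 1) (LHS = sin(2) ≈ 0.9093, RHS = 2·sin(1) ≈ 1.683).

Answer: Sometimes true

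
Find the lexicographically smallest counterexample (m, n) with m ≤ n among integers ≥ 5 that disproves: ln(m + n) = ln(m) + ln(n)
(m, n) = (5, 5)

Substituting (5, 5) into the claim:
LHS = ln(5 + 5) = ln(10) ≈ 2.303
RHS = ln(5) + ln(5) = 2·ln(5) ≈ 3.219

Since LHS ≠ RHS, this pair disproves the claim, and no lexicographically smaller pair (m ≤ n, integers ≥ 5) does.

For instance (5, 9) is also a counterexample (LHS = ln(14) ≈ 2.639, RHS = ln(5) + ln(9) ≈ 3.807), but it's lexicographically larger.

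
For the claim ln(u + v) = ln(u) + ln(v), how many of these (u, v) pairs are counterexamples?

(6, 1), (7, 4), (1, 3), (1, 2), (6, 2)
Testing each pair:
(6, 1): LHS = ln(7) ≈ 1.946, RHS = ln(6) ≈ 1.792 → counterexample
(7, 4): LHS = ln(11) ≈ 2.398, RHS = ln(4) + ln(7) ≈ 3.332 → counterexample
(1, 3): LHS = ln(4) ≈ 1.386, RHS = ln(3) ≈ 1.099 → counterexample
(1, 2): LHS = ln(3) ≈ 1.099, RHS = ln(2) ≈ 0.6931 → counterexample
(6, 2): LHS = ln(8) ≈ 2.079, RHS = ln(2) + ln(6) ≈ 2.485 → counterexample

That makes 5 counterexamples.

Answer: 5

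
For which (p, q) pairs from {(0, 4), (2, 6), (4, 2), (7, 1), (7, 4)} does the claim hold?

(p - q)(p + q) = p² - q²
Testing each pair:
(0, 4): LHS = -16, RHS = -16 → holds
(2, 6): LHS = -32, RHS = -32 → holds
(4, 2): LHS = 12, RHS = 12 → holds
(7, 1): LHS = 48, RHS = 48 → holds
(7, 4): LHS = 33, RHS = 33 → holds

Every pair satisfies the claim.

Answer: All pairs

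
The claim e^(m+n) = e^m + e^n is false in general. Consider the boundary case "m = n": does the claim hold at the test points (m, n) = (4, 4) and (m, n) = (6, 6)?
No, fails at both test points

At (4, 4): LHS = e^8 ≈ 2981 ≠ RHS = 2·e^4 ≈ 109.2
At (6, 6): LHS = e^12 ≈ 162754.8 ≠ RHS = 2·e^6 ≈ 806.9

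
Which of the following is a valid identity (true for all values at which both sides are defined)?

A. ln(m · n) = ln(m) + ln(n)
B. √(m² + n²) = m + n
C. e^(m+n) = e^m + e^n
A

A: holds — e.g. at (2, 7), both sides equal ln(14) ≈ 2.639.
B: fails at (1, 3) — LHS = √(10) ≈ 3.162, RHS = 4.
C: fails at (0, 1) — LHS = e ≈ 2.718, RHS = 1 + e ≈ 3.718.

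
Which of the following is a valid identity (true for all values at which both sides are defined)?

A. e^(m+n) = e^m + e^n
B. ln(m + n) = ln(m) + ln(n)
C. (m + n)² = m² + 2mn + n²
A: fails at (6, 7) — LHS = e^13 ≈ 442413.4, RHS = e^6 + e^7 ≈ 1500.
B: fails at (4, 4) — LHS = ln(8) ≈ 2.079, RHS = 2·ln(4) ≈ 2.773.
C: holds — e.g. at (1, 4), both sides equal 25.

Answer: C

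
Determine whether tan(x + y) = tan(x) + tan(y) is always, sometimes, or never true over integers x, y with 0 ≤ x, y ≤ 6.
It holds at (x, y) = (2, 0) (both sides equal tan(2) ≈ -2.185), but fails at (x, y) = (2, 3) (LHS = tan(5) ≈ -3.381, RHS = tan(2) + tan(3) ≈ -2.328).

Answer: Sometimes true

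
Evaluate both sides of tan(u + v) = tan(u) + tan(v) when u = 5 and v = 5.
LHS = tan(5 + 5) = tan(10) ≈ 0.6484
RHS = tan(5) + tan(5) = 2·tan(5) ≈ -6.761

LHS ≠ RHS (they differ by about 7.409), so the equation does not hold here.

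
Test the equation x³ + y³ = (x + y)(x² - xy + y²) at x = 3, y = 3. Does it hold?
Holds

Substituting x = 3, y = 3:

LHS = 3³ + 3³ = 54
RHS = (3 + 3)(3² - 3·3 + 3²) = 54

LHS = RHS, so the equation holds at this point.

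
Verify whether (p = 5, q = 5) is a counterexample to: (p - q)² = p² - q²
No

Substituting p = 5, q = 5:
LHS = (5 - 5)² = 0
RHS = 5² - 5² = 0

The sides agree, so this pair does not disprove the claim.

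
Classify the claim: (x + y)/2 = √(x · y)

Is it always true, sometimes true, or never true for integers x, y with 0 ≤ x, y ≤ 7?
It holds at (x, y) = (6, 6) (both sides equal 6), but fails at (x, y) = (1, 2) (LHS = 3/2, RHS = √(2) ≈ 1.414).

Answer: Sometimes true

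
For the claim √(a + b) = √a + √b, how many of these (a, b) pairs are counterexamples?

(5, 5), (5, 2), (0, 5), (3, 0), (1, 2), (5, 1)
Testing each pair:
(5, 5): LHS = √(10) ≈ 3.162, RHS = 2·√(5) ≈ 4.472 → counterexample
(5, 2): LHS = √(7) ≈ 2.646, RHS = √(2) + √(5) ≈ 3.65 → counterexample
(0, 5): LHS = √(5) ≈ 2.236, RHS = √(5) ≈ 2.236 → satisfies claim
(3, 0): LHS = √(3) ≈ 1.732, RHS = √(3) ≈ 1.732 → satisfies claim
(1, 2): LHS = √(3) ≈ 1.732, RHS = 1 + √(2) ≈ 2.414 → counterexample
(5, 1): LHS = √(6) ≈ 2.449, RHS = 1 + √(5) ≈ 3.236 → counterexample

That makes 4 counterexamples.

Answer: 4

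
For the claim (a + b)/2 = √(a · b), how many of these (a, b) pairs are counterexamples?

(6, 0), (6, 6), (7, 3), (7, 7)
2

Testing each pair:
(6, 0): LHS = 3, RHS = 0 → counterexample
(6, 6): LHS = 6, RHS = 6 → satisfies claim
(7, 3): LHS = 5, RHS = √(21) ≈ 4.583 → counterexample
(7, 7): LHS = 7, RHS = 7 → satisfies claim

That makes 2 counterexamples.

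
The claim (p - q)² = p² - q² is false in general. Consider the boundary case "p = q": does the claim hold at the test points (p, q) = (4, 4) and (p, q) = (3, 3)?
At (4, 4): LHS = 0, RHS = 0 → equal
At (3, 3): LHS = 0, RHS = 0 → equal

So the claim does hold at both of these boundary points, even though it is not an identity.

Answer: Yes, holds at both test points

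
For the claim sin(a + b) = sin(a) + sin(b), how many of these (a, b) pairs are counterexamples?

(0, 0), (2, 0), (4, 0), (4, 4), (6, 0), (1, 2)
Testing each pair:
(0, 0): LHS = 0, RHS = 0 → satisfies claim
(2, 0): LHS = sin(2) ≈ 0.9093, RHS = sin(2) ≈ 0.9093 → satisfies claim
(4, 0): LHS = sin(4) ≈ -0.7568, RHS = sin(4) ≈ -0.7568 → satisfies claim
(4, 4): LHS = sin(8) ≈ 0.9894, RHS = 2·sin(4) ≈ -1.514 → counterexample
(6, 0): LHS = sin(6) ≈ -0.2794, RHS = sin(6) ≈ -0.2794 → satisfies claim
(1, 2): LHS = sin(3) ≈ 0.1411, RHS = sin(1) + sin(2) ≈ 1.751 → counterexample

That makes 2 counterexamples.

Answer: 2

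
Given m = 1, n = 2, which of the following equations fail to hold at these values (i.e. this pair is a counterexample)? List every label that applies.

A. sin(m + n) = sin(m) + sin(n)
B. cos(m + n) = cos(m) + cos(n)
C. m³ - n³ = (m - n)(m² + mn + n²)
A, B

Evaluating each claim at the given values:
A. LHS = sin(3) ≈ 0.1411, RHS = sin(1) + sin(2) ≈ 1.751 → fails here (LHS ≠ RHS)
B. LHS = cos(3) ≈ -0.99, RHS = cos(2) + cos(1) ≈ 0.1242 → fails here (LHS ≠ RHS)
C. LHS = -7, RHS = -7 → holds here (LHS = RHS)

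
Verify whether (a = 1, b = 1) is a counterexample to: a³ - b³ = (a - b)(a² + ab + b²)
No

Substituting a = 1, b = 1:
LHS = 1³ - 1³ = 0
RHS = (1 - 1)(1² + 1·1 + 1²) = 0

The sides agree, so this pair does not disprove the claim.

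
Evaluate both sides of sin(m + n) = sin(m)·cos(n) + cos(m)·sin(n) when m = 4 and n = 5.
LHS = sin(4 + 5) = sin(9) ≈ 0.4121
RHS = sin(4)·cos(5) + cos(4)·sin(5) = sin(4)·cos(5) + sin(5)·cos(4) ≈ 0.4121

LHS = RHS: the two sides agree.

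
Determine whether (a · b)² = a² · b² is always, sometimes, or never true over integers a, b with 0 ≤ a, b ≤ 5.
Always true

The identity holds for every pair in the range. For instance at (a, b) = (1, 3): both sides equal 9.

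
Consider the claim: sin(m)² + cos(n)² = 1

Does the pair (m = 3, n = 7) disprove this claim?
Substituting m = 3, n = 7:
LHS = sin(3)² + cos(7)² ≈ 0.5883
RHS = 1

Since LHS ≠ RHS, this pair disproves the claim.

Answer: Yes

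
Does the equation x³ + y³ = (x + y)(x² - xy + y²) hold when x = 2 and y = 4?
Substituting x = 2, y = 4:

LHS = 2³ + 4³ = 72
RHS = (2 + 4)(2² - 2·4 + 4²) = 72

LHS = RHS, so the equation holds at this point.

Answer: Holds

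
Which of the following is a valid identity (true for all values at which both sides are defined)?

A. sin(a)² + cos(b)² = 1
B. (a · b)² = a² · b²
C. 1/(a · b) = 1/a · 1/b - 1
A: fails at (1, 4) — LHS = cos(4)² + sin(1)² ≈ 1.135, RHS = 1.
B: holds — e.g. at (3, 4), both sides equal 144.
C: fails at (1, 2) — LHS = 1/2, RHS = -1/2.

Answer: B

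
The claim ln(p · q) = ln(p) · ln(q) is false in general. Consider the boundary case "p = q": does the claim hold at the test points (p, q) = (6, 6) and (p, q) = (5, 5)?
No, fails at both test points

At (6, 6): LHS = ln(36) ≈ 3.584 ≠ RHS = ln(6)² ≈ 3.21
At (5, 5): LHS = ln(25) ≈ 3.219 ≠ RHS = ln(5)² ≈ 2.59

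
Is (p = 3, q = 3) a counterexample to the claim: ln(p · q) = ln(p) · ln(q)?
Yes

Substituting p = 3, q = 3:
LHS = ln(3 · 3) = ln(9) ≈ 2.197
RHS = ln(3) · ln(3) = ln(3)² ≈ 1.207

Since LHS ≠ RHS, this pair disproves the claim.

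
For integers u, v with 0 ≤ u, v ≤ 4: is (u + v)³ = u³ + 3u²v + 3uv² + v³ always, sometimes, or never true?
The identity holds for every pair in the range. For instance at (u, v) = (2, 1): both sides equal 27.

Answer: Always true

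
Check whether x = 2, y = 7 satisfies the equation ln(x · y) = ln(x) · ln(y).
Fails

Substituting x = 2, y = 7:

LHS = ln(2 · 7) = ln(14) ≈ 2.639
RHS = ln(2) · ln(7) ≈ 1.349

LHS ≠ RHS, so the equation does not hold at this point.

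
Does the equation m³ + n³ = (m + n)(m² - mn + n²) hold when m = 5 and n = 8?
Substituting m = 5, n = 8:

LHS = 5³ + 8³ = 637
RHS = (5 + 8)(5² - 5·8 + 8²) = 637

LHS = RHS, so the equation holds at this point.

Answer: Holds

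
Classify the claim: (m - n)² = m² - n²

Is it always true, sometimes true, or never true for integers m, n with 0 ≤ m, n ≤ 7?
It holds at (m, n) = (0, 0) (both sides equal 0), but fails at (m, n) = (7, 3) (LHS = 16, RHS = 40).

Answer: Sometimes true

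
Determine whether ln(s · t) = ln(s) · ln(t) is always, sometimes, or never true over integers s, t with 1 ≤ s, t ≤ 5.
It holds at (s, t) = (1, 1) (both sides equal 0), but fails at (s, t) = (5, 5) (LHS = ln(25) ≈ 3.219, RHS = ln(5)² ≈ 2.59).

Answer: Sometimes true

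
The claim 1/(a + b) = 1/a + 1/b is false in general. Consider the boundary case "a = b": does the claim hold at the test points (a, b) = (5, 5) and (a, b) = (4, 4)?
No, fails at both test points

At (5, 5): LHS = 1/10 ≠ RHS = 2/5
At (4, 4): LHS = 1/8 ≠ RHS = 1/2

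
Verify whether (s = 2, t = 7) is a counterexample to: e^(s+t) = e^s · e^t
No

Substituting s = 2, t = 7:
LHS = e^(2+7) = e^9 ≈ 8103
RHS = e^2 · e^7 = e^9 ≈ 8103

The sides agree, so this pair does not disprove the claim.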